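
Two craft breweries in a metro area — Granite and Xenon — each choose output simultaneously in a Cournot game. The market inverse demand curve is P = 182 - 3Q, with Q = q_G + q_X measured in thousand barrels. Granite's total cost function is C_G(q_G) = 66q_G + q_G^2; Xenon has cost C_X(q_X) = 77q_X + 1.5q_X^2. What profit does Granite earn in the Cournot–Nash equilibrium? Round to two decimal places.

Granite's profit: π_G = (182 - 3Q)q_G - (66q_G + q_G²). Setting ∂π_G/∂q_G = 0: 116 - 8q_G - 3(q_X) = 0.
Xenon's profit: π_X = (182 - 3Q)q_X - (77q_X + (3/2)q_X²). Setting ∂π_X/∂q_X = 0: 105 - 9q_X - 3(q_G) = 0.
So q_G = (116 - 3q_X)/8 and q_X = (105 - 3q_G)/9.
Substituting one into the other gives q_G = 81/7 and q_X = 164/21.
Price P = 182 - 3·(407/21) = 867/7.
Granite's profit: (867/7)·(81/7) - 66·(81/7) - (81/7)² = 535.5918.

535.59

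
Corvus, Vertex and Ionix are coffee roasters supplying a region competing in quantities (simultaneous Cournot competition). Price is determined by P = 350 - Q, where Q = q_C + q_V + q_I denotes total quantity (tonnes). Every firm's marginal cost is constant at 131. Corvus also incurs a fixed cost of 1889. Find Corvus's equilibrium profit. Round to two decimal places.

1108.56

A representative firm's profit is π_i = q_i(350 - Q) - 131q_i.
Setting ∂π_i/∂q_i = 0 with rivals' quantities fixed: 219 - 2q_i - Σ_{j≠i} q_j = 0.
By symmetry each firm produces the same amount; substituting Σ_{j≠i} q_j = 2q_i yields q_i = 219/4.
Price P = 350 - 657/4 = 743/4.
Corvus's profit: (743/4 - 131)·(219/4) - 1889 = 1108.5625.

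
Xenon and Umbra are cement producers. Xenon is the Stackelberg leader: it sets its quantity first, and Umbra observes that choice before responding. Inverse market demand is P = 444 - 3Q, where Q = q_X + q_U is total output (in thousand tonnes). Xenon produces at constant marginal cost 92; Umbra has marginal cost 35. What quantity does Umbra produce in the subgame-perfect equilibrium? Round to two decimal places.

43.58

Solve by backward induction. Given q_X, the follower Umbra maximises π_U = (444 - 3q_X - 3q_U)q_U - 35q_U.
Follower FOC: 409 - 3q_X - 6q_U = 0, so q_U(q_X) = (409 - 3q_X)/6.
Xenon substitutes q_U(q_X) into its own profit: π_X = q_X(444 - 3q_X - (409 - 3q_X)/2) - 92q_X = (479/2 - (3/2)q_X)q_X - 92q_X.
The leader's first-order condition 295/2 - 3q_X = 0 yields q_X = 295/6.
Then q_U = (409 - 3·(295/6))/6 = 523/12.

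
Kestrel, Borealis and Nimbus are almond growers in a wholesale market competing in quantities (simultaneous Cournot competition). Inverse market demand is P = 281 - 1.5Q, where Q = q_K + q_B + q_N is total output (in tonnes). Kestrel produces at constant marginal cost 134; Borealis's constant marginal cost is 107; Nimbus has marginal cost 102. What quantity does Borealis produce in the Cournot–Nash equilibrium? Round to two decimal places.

32.67

Kestrel's profit: π_K = (281 - 1.5Q)q_K - (134q_K). Setting ∂π_K/∂q_K = 0: 147 - 3q_K - (3/2)(q_B + q_N) = 0.
Borealis's profit: π_B = (281 - 1.5Q)q_B - (107q_B). Setting ∂π_B/∂q_B = 0: 174 - 3q_B - (3/2)(q_K + q_N) = 0.
Nimbus's first-order condition: 179 - 3q_N - (3/2)(q_K + q_B) = 0.
Adding the 3 first-order conditions: 500 − 6Q = 0, so Q = 250/3.
Back-substituting: q_K = (147 − 125)/(3/2) = 44/3, q_B = (174 − 125)/(3/2) = 98/3, q_N = (179 − 125)/(3/2) = 36.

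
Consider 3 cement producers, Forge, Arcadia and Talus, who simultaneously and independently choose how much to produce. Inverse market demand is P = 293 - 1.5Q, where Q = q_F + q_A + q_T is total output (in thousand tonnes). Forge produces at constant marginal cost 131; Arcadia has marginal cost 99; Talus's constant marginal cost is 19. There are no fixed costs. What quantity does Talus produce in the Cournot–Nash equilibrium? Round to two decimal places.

77.67

Forge's profit: π_F = (293 - 1.5Q)q_F - (131q_F). Setting ∂π_F/∂q_F = 0: 162 - 3q_F - (3/2)(q_A + q_T) = 0.
Arcadia's first-order condition: 194 - 3q_A - (3/2)(q_F + q_T) = 0.
Talus's first-order condition: 274 - 3q_T - (3/2)(q_F + q_A) = 0.
Adding the 3 first-order conditions: 630 − 6Q = 0, so Q = 105.
Back-substituting: q_F = (162 − 315/2)/(3/2) = 3, q_A = (194 − 315/2)/(3/2) = 73/3, q_T = (274 − 315/2)/(3/2) = 233/3.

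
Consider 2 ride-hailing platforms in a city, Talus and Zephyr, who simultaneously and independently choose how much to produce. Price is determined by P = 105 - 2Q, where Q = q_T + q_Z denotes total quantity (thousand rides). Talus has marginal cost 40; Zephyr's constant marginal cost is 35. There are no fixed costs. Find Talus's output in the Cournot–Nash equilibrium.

Talus's profit: π_T = (105 - 2Q)q_T - (40q_T). Setting ∂π_T/∂q_T = 0: 65 - 4q_T - 2(q_Z) = 0.
Zephyr's first-order condition: 70 - 4q_Z - 2(q_T) = 0.
Best responses: q_T = (65 - 2q_Z)/4, q_Z = (70 - 2q_T)/4.
Substituting one into the other gives q_T = 10 and q_Z = 25/2.

10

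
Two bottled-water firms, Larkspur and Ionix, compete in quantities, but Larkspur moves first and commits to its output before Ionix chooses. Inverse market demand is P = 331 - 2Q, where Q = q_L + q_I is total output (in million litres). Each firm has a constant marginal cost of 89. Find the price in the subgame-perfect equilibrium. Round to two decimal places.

149.50

The follower Ionix best-responds to any q_L: π_I = (331 - 2Q)q_I - 89q_I.
∂π_I/∂q_I = 242 - 2q_L - 4q_I = 0 gives the reaction function q_I = (242 - 2q_L)/4.
The leader anticipates this reaction. Substituting into P = 331 - 2Q gives P = 210 - q_L, so π_L = (210 - q_L)q_L - 89q_L.
Maximising: ∂π_L/∂q_L = 121 - 2q_L = 0, giving q_L = 121/2.
Then q_I = (242 - 2·(121/2))/4 = 121/4.
Total output Q = 363/4, so price P = 331 - 2·(363/4) = 299/2.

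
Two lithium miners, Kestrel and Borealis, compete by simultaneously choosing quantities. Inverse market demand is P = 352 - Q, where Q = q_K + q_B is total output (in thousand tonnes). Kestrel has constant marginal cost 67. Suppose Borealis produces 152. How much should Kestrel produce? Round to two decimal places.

66.50

With the rival's output fixed at 152, Kestrel's profit is π_K = (352 - 152 - q_K)q_K - (67q_K) = (200 - q_K)q_K - (67q_K).
∂π_K/∂q_K = 133 - 2q_K = 0, so q_K = 133/2.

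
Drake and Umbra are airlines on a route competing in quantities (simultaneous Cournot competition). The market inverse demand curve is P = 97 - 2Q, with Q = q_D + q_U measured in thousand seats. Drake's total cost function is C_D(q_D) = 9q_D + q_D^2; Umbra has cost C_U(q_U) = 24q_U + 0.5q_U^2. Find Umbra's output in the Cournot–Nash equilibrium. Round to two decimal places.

Drake's profit: π_D = (97 - 2Q)q_D - (9q_D + q_D²). Setting ∂π_D/∂q_D = 0: 88 - 6q_D - 2(q_U) = 0.
Umbra's first-order condition: 73 - 5q_U - 2(q_D) = 0.
So q_D = (88 - 2q_U)/6 and q_U = (73 - 2q_D)/5.
Solving the pair: q_D = 147/13, q_U = 131/13.

10.08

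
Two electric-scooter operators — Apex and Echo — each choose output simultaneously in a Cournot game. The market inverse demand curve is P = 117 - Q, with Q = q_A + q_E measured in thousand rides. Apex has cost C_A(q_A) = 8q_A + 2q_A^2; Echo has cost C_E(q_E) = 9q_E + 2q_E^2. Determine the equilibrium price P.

Apex's profit: π_A = (117 - Q)q_A - (8q_A + 2q_A²). Setting ∂π_A/∂q_A = 0: 109 - 6q_A - (q_E) = 0.
Echo's profit: π_E = (117 - Q)q_E - (9q_E + 2q_E²). Setting ∂π_E/∂q_E = 0: 108 - 6q_E - (q_A) = 0.
Best responses: q_A = (109 - q_E)/6, q_E = (108 - q_A)/6.
Substituting one into the other gives q_A = 78/5 and q_E = 77/5.
Total output Q = 31, so price P = 117 - 31 = 86.

86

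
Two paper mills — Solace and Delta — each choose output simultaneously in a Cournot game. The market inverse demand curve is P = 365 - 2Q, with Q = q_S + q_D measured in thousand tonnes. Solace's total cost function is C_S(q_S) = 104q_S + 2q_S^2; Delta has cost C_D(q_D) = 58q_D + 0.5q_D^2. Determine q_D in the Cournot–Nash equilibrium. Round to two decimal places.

Solace's profit: π_S = (365 - 2Q)q_S - (104q_S + 2q_S²). Setting ∂π_S/∂q_S = 0: 261 - 8q_S - 2(q_D) = 0.
Delta's first-order condition: 307 - 5q_D - 2(q_S) = 0.
Rearranging gives the reaction functions q_S = (261 - 2q_D)/8 and q_D = (307 - 2q_S)/5.
Solving the pair: q_S = 691/36, q_D = 967/18.

53.72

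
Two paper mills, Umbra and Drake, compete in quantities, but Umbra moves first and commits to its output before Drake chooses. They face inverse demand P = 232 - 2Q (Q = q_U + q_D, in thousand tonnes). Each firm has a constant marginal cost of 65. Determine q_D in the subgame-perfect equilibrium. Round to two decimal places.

20.88

Solve by backward induction. Given q_U, the follower Drake maximises π_D = (232 - 2q_U - 2q_D)q_D - 65q_D.
Setting the follower's marginal profit to zero, 167 - 2q_U - 4q_D = 0, i.e. q_D = (167 - 2q_U)/4.
The leader anticipates this reaction. Substituting into P = 232 - 2Q gives P = 297/2 - q_U, so π_U = (297/2 - q_U)q_U - 65q_U.
Maximising: ∂π_U/∂q_U = 167/2 - 2q_U = 0, giving q_U = 167/4.
Then q_D = (167 - 2·(167/4))/4 = 167/8.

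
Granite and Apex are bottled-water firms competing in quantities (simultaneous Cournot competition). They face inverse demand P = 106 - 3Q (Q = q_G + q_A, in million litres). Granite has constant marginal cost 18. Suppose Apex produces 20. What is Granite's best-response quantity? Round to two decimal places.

4.67

With the rival's output fixed at 20, Granite's profit is π_G = (106 - 3·20 - 3q_G)q_G - (18q_G) = (46 - 3q_G)q_G - (18q_G).
∂π_G/∂q_G = 28 - 6q_G = 0, so q_G = 14/3.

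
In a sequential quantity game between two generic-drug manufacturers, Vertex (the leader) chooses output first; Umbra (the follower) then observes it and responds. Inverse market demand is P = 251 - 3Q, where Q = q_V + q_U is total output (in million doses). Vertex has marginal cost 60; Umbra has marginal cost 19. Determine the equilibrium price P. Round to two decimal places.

97.50

The follower Umbra best-responds to any q_V: π_U = (251 - 3Q)q_U - 19q_U.
Setting the follower's marginal profit to zero, 232 - 3q_V - 6q_U = 0, i.e. q_U = (232 - 3q_V)/6.
The leader anticipates this reaction. Substituting into P = 251 - 3Q gives P = 135 - (3/2)q_V, so π_V = (135 - (3/2)q_V)q_V - 60q_V.
Leader FOC: 75 - 3q_V = 0, so q_V = 25.
Then q_U = (232 - 3·25)/6 = 157/6.
Total output Q = 307/6, so price P = 251 - 3·(307/6) = 195/2.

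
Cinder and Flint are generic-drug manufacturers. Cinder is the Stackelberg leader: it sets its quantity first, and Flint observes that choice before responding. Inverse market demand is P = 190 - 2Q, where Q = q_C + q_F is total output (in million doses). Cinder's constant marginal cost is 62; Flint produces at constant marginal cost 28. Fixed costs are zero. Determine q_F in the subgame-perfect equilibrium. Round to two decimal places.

28.75

Solve by backward induction. Given q_C, the follower Flint maximises π_F = (190 - 2q_C - 2q_F)q_F - 28q_F.
∂π_F/∂q_F = 162 - 2q_C - 4q_F = 0 gives the reaction function q_F = (162 - 2q_C)/4.
The leader anticipates this reaction. Substituting into P = 190 - 2Q gives P = 109 - q_C, so π_C = (109 - q_C)q_C - 62q_C.
Leader FOC: 47 - 2q_C = 0, so q_C = 47/2.
Then q_F = (162 - 2·(47/2))/4 = 115/4.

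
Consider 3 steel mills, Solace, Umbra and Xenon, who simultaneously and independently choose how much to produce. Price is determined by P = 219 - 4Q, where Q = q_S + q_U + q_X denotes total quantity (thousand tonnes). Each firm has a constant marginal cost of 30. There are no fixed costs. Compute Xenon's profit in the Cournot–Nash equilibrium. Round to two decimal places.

558.14

A representative firm's profit is π_i = q_i(219 - 4Q) - 30q_i.
Setting ∂π_i/∂q_i = 0 with rivals' quantities fixed: 189 - 8q_i - 4·Σ_{j≠i} q_j = 0.
By symmetry each firm produces the same amount; substituting Σ_{j≠i} q_j = 2q_i yields q_i = 189/16.
Price P = 219 - 4·(567/16) = 309/4.
Xenon's profit: (309/4 - 30)·(189/16) = 558.1406.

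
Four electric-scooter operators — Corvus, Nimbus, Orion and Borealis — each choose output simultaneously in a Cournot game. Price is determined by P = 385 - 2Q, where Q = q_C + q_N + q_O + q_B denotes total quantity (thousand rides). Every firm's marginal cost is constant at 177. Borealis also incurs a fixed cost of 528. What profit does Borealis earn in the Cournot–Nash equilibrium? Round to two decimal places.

337.28

Each firm earns π_i = (385 - 2Q)q_i - 177q_i.
First-order condition (treating rivals' output as given): 208 - 4q_i - 2·Σ_{j≠i} q_j = 0.
By symmetry each firm produces the same amount; substituting Σ_{j≠i} q_j = 3q_i yields q_i = 208/10 = 104/5.
Price P = 385 - 2·(416/5) = 1093/5.
Borealis's profit: (1093/5 - 177)·(104/5) - 528 = 337.2800.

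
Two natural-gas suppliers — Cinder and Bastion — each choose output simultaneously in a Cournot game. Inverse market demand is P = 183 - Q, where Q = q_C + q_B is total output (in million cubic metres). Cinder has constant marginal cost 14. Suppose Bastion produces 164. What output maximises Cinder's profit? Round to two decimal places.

2.50

With the rival's output fixed at 164, Cinder's profit is π_C = (183 - 164 - q_C)q_C - (14q_C) = (19 - q_C)q_C - (14q_C).
∂π_C/∂q_C = 5 - 2q_C = 0, so q_C = 5/2.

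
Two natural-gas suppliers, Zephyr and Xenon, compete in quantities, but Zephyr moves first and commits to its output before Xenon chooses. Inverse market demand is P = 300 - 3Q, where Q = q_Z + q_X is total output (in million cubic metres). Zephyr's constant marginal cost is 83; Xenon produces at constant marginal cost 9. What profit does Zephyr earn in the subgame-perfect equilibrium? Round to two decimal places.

The follower Xenon best-responds to any q_Z: π_X = (300 - 3Q)q_X - 9q_X.
∂π_X/∂q_X = 291 - 3q_Z - 6q_X = 0 gives the reaction function q_X = (291 - 3q_Z)/6.
Zephyr substitutes q_X(q_Z) into its own profit: π_Z = q_Z(300 - 3q_Z - (291 - 3q_Z)/2) - 83q_Z = (309/2 - (3/2)q_Z)q_Z - 83q_Z.
The leader's first-order condition 143/2 - 3q_Z = 0 yields q_Z = 143/6.
Then q_X = (291 - 3·(143/6))/6 = 439/12.
Price P = 300 - 3·(725/12) = 475/4.
Zephyr's profit: (475/4 - 83)·(143/6) = 852.0417.

852.04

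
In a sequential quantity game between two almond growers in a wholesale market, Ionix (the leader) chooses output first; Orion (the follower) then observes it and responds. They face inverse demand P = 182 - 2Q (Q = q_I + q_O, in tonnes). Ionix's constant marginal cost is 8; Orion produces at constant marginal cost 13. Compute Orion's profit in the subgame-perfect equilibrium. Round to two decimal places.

Solve by backward induction. Given q_I, the follower Orion maximises π_O = (182 - 2q_I - 2q_O)q_O - 13q_O.
∂π_O/∂q_O = 169 - 2q_I - 4q_O = 0 gives the reaction function q_O = (169 - 2q_I)/4.
Ionix substitutes q_O(q_I) into its own profit: π_I = q_I(182 - 2q_I - (169 - 2q_I)/2) - 8q_I = (195/2 - q_I)q_I - 8q_I.
Maximising: ∂π_I/∂q_I = 179/2 - 2q_I = 0, giving q_I = 179/4.
Then q_O = (169 - 2·(179/4))/4 = 159/8.
Price P = 182 - 2·(517/8) = 211/4.
Orion's profit: (211/4 - 13)·(159/8) = 790.0313.

790.03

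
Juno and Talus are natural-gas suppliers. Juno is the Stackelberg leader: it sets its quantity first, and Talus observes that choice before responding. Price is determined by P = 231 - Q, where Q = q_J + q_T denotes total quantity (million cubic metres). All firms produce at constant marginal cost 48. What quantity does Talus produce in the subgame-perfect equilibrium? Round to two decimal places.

45.75

The follower Talus best-responds to any q_J: π_T = (231 - Q)q_T - 48q_T.
∂π_T/∂q_T = 183 - q_J - 2q_T = 0 gives the reaction function q_T = (183 - q_J)/2.
Juno substitutes q_T(q_J) into its own profit: π_J = q_J(231 - q_J - (183 - q_J)/2) - 48q_J = (279/2 - (1/2)q_J)q_J - 48q_J.
Maximising: ∂π_J/∂q_J = 183/2 - q_J = 0, giving q_J = 183/2.
Then q_T = (183 - 183/2)/2 = 183/4.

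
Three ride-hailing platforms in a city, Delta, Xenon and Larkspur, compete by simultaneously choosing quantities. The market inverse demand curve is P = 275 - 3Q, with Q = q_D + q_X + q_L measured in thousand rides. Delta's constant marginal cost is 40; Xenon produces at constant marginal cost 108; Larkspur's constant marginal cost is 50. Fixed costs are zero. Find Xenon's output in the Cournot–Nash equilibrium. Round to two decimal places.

Delta's profit: π_D = (275 - 3Q)q_D - (40q_D). Setting ∂π_D/∂q_D = 0: 235 - 6q_D - 3(q_X + q_L) = 0.
Xenon's first-order condition: 167 - 6q_X - 3(q_D + q_L) = 0.
Larkspur's profit: π_L = (275 - 3Q)q_L - (50q_L). Setting ∂π_L/∂q_L = 0: 225 - 6q_L - 3(q_D + q_X) = 0.
Adding the 3 conditions: 627 − 6Q − 6Q = 0, i.e. Q = 209/4.
Back-substituting: q_D = (235 − 627/4)/3 = 313/12, q_X = (167 − 627/4)/3 = 41/12, q_L = (225 − 627/4)/3 = 91/4.

3.42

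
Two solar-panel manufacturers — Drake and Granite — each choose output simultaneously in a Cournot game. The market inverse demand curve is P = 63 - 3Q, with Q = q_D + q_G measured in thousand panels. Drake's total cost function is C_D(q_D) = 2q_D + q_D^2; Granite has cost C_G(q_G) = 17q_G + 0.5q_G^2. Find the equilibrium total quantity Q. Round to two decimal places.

Drake's profit: π_D = (63 - 3Q)q_D - (2q_D + q_D²). Setting ∂π_D/∂q_D = 0: 61 - 8q_D - 3(q_G) = 0.
Granite's first-order condition: 46 - 7q_G - 3(q_D) = 0.
So q_D = (61 - 3q_G)/8 and q_G = (46 - 3q_D)/7.
Substituting one into the other gives q_D = 289/47 and q_G = 185/47.
Total output Q = 289/47 + 185/47 = 474/47.

10.09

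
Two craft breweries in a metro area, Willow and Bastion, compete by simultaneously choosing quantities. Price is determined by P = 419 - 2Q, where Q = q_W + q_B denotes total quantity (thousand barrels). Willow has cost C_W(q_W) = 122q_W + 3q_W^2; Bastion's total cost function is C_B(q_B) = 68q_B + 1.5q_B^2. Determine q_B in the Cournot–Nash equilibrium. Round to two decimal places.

Willow's profit: π_W = (419 - 2Q)q_W - (122q_W + 3q_W²). Setting ∂π_W/∂q_W = 0: 297 - 10q_W - 2(q_B) = 0.
Bastion's profit: π_B = (419 - 2Q)q_B - (68q_B + (3/2)q_B²). Setting ∂π_B/∂q_B = 0: 351 - 7q_B - 2(q_W) = 0.
Best responses: q_W = (297 - 2q_B)/10, q_B = (351 - 2q_W)/7.
Substituting one into the other gives q_W = 459/22 and q_B = 486/11.

44.18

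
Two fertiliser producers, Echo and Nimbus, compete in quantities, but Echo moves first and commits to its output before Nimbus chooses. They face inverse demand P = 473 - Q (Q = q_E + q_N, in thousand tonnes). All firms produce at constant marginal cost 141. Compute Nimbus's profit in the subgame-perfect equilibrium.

6889

Solve by backward induction. Given q_E, the follower Nimbus maximises π_N = (473 - q_E - q_N)q_N - 141q_N.
Setting the follower's marginal profit to zero, 332 - q_E - 2q_N = 0, i.e. q_N = (332 - q_E)/2.
The leader anticipates this reaction. Substituting into P = 473 - Q gives P = 307 - (1/2)q_E, so π_E = (307 - (1/2)q_E)q_E - 141q_E.
The leader's first-order condition 166 - q_E = 0 yields q_E = 166.
Then q_N = (332 - 166)/2 = 83.
Price P = 473 - 249 = 224.
Nimbus's profit: (224 - 141)·83 = 6889.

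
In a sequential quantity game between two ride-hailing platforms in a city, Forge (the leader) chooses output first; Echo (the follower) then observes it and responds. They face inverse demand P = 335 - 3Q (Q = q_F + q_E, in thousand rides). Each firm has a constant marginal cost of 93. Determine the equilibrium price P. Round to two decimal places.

The follower Echo best-responds to any q_F: π_E = (335 - 3Q)q_E - 93q_E.
Follower FOC: 242 - 3q_F - 6q_E = 0, so q_E(q_F) = (242 - 3q_F)/6.
Forge substitutes q_E(q_F) into its own profit: π_F = q_F(335 - 3q_F - (242 - 3q_F)/2) - 93q_F = (214 - (3/2)q_F)q_F - 93q_F.
Leader FOC: 121 - 3q_F = 0, so q_F = 121/3.
Then q_E = (242 - 3·(121/3))/6 = 121/6.
Total output Q = 121/2, so price P = 335 - 3·(121/2) = 307/2.

153.50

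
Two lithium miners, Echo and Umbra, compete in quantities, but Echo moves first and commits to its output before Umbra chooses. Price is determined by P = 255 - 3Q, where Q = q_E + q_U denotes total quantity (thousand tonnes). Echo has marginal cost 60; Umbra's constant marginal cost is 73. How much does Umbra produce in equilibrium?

The follower Umbra best-responds to any q_E: π_U = (255 - 3Q)q_U - 73q_U.
Follower FOC: 182 - 3q_E - 6q_U = 0, so q_U(q_E) = (182 - 3q_E)/6.
Echo substitutes q_U(q_E) into its own profit: π_E = q_E(255 - 3q_E - (182 - 3q_E)/2) - 60q_E = (164 - (3/2)q_E)q_E - 60q_E.
Maximising: ∂π_E/∂q_E = 104 - 3q_E = 0, giving q_E = 104/3.
Then q_U = (182 - 3·(104/3))/6 = 13.

13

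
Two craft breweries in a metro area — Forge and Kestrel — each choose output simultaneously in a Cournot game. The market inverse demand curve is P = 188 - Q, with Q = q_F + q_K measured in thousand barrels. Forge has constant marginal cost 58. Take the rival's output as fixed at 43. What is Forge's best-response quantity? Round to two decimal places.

With the rival's output fixed at 43, Forge's profit is π_F = (188 - 43 - q_F)q_F - (58q_F) = (145 - q_F)q_F - (58q_F).
∂π_F/∂q_F = 87 - 2q_F = 0, so q_F = 87/2.

43.50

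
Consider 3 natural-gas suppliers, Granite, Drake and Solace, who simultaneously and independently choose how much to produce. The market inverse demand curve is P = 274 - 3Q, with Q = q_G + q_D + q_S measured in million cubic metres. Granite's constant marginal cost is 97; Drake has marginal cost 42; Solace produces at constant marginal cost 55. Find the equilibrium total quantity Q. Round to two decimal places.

Granite's profit: π_G = (274 - 3Q)q_G - (97q_G). Setting ∂π_G/∂q_G = 0: 177 - 6q_G - 3(q_D + q_S) = 0.
Drake's profit: π_D = (274 - 3Q)q_D - (42q_D). Setting ∂π_D/∂q_D = 0: 232 - 6q_D - 3(q_G + q_S) = 0.
Solace's first-order condition: 219 - 6q_S - 3(q_G + q_D) = 0.
Adding the 3 conditions: 628 − 6Q − 6Q = 0, i.e. Q = 157/3.
Back-substituting: q_G = (177 − 157)/3 = 20/3, q_D = (232 − 157)/3 = 25, q_S = (219 − 157)/3 = 62/3.
Total output Q = 20/3 + 25 + 62/3 = 157/3.

52.33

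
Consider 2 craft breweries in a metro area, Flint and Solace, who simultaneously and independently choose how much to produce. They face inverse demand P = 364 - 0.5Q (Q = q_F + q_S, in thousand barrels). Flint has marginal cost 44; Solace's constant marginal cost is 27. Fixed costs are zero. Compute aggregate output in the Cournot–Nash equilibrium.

Flint's profit: π_F = (364 - 0.5Q)q_F - (44q_F). Setting ∂π_F/∂q_F = 0: 320 - q_F - (1/2)(q_S) = 0.
Solace's profit: π_S = (364 - 0.5Q)q_S - (27q_S). Setting ∂π_S/∂q_S = 0: 337 - q_S - (1/2)(q_F) = 0.
So q_F = (320 - (1/2)q_S) and q_S = (337 - (1/2)q_F).
Substituting one into the other gives q_F = 202 and q_S = 236.
Total output Q = 202 + 236 = 438.

438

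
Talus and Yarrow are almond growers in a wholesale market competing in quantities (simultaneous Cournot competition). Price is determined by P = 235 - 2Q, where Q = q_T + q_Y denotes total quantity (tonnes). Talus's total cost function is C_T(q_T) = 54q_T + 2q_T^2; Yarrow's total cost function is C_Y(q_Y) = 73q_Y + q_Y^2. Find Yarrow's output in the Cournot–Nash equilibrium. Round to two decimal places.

21.23

Talus's profit: π_T = (235 - 2Q)q_T - (54q_T + 2q_T²). Setting ∂π_T/∂q_T = 0: 181 - 8q_T - 2(q_Y) = 0.
Yarrow's first-order condition: 162 - 6q_Y - 2(q_T) = 0.
So q_T = (181 - 2q_Y)/8 and q_Y = (162 - 2q_T)/6.
Substituting one into the other gives q_T = 381/22 and q_Y = 467/22.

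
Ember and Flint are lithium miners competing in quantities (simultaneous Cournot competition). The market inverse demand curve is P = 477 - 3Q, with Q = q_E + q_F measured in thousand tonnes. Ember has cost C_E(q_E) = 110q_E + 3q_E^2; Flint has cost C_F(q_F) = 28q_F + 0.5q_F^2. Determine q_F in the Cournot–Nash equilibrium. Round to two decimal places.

Ember's profit: π_E = (477 - 3Q)q_E - (110q_E + 3q_E²). Setting ∂π_E/∂q_E = 0: 367 - 12q_E - 3(q_F) = 0.
Flint's first-order condition: 449 - 7q_F - 3(q_E) = 0.
Rearranging gives the reaction functions q_E = (367 - 3q_F)/12 and q_F = (449 - 3q_E)/7.
Substituting one into the other gives q_E = 1222/75 and q_F = 1429/25.

57.16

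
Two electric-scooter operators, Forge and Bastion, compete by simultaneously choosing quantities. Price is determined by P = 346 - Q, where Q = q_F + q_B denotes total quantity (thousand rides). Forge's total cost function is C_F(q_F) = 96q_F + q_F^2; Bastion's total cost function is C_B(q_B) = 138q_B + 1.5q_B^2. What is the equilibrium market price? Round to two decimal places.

260.53

Forge's profit: π_F = (346 - Q)q_F - (96q_F + q_F²). Setting ∂π_F/∂q_F = 0: 250 - 4q_F - (q_B) = 0.
Bastion's first-order condition: 208 - 5q_B - (q_F) = 0.
Rearranging gives the reaction functions q_F = (250 - q_B)/4 and q_B = (208 - q_F)/5.
Substituting one into the other gives q_F = 1042/19 and q_B = 582/19.
Total output Q = 1624/19, so price P = 346 - 1624/19 = 260.5263.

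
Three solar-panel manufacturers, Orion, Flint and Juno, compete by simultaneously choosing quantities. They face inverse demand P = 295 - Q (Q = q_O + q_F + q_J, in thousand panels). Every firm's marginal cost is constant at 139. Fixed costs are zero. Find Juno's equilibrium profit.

Each firm earns π_i = (295 - Q)q_i - 139q_i.
First-order condition (treating rivals' output as given): 156 - 2q_i - Σ_{j≠i} q_j = 0.
With identical firms every q_j equals q_i, so Σ_{j≠i} q_j = 2q_i and 156 = 4q_i, giving q_i = 39.
Price P = 295 - 117 = 178.
Juno's profit: (178 - 139)·39 = 1521.

1521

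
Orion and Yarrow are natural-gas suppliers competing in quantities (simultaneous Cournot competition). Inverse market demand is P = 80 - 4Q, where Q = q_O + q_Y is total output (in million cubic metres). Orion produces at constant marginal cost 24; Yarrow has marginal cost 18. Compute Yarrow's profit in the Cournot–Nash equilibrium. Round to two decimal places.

128.44

Orion's profit: π_O = (80 - 4Q)q_O - (24q_O). Setting ∂π_O/∂q_O = 0: 56 - 8q_O - 4(q_Y) = 0.
Yarrow's first-order condition: 62 - 8q_Y - 4(q_O) = 0.
So q_O = (56 - 4q_Y)/8 and q_Y = (62 - 4q_O)/8.
Solving the pair: q_O = 25/6, q_Y = 17/3.
Price P = 80 - 4·(59/6) = 122/3.
Yarrow's profit: (122/3 - 18)·(17/3) = 1156/9.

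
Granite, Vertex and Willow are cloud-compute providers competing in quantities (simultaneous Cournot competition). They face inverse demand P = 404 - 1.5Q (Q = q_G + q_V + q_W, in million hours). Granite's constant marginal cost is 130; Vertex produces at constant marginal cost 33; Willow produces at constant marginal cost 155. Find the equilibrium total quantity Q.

149

Granite's profit: π_G = (404 - 1.5Q)q_G - (130q_G). Setting ∂π_G/∂q_G = 0: 274 - 3q_G - (3/2)(q_V + q_W) = 0.
Vertex's profit: π_V = (404 - 1.5Q)q_V - (33q_V). Setting ∂π_V/∂q_V = 0: 371 - 3q_V - (3/2)(q_G + q_W) = 0.
Willow's profit: π_W = (404 - 1.5Q)q_W - (155q_W). Setting ∂π_W/∂q_W = 0: 249 - 3q_W - (3/2)(q_G + q_V) = 0.
Adding the 3 first-order conditions: 894 − 6Q = 0, so Q = 149.
Back-substituting: q_G = (274 − 447/2)/(3/2) = 101/3, q_V = (371 − 447/2)/(3/2) = 295/3, q_W = (249 − 447/2)/(3/2) = 17.
Total output Q = 101/3 + 295/3 + 17 = 149.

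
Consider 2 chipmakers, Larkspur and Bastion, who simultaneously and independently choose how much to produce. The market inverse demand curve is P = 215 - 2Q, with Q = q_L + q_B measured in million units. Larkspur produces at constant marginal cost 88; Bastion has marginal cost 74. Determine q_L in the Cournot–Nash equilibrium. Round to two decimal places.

Larkspur's profit: π_L = (215 - 2Q)q_L - (88q_L). Setting ∂π_L/∂q_L = 0: 127 - 4q_L - 2(q_B) = 0.
Bastion's first-order condition: 141 - 4q_B - 2(q_L) = 0.
Best responses: q_L = (127 - 2q_B)/4, q_B = (141 - 2q_L)/4.
Solving the pair: q_L = 113/6, q_B = 155/6.

18.83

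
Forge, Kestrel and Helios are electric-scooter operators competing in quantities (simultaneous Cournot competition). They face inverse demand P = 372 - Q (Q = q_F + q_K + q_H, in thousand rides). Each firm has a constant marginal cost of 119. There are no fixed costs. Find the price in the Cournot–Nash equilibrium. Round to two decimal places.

182.25

Each firm earns π_i = (372 - Q)q_i - 119q_i.
First-order condition (treating rivals' output as given): 253 - 2q_i - Σ_{j≠i} q_j = 0.
With identical firms every q_j equals q_i, so Σ_{j≠i} q_j = 2q_i and 253 = 4q_i, giving q_i = 253/4.
Total output Q = 759/4, so price P = 372 - 759/4 = 729/4.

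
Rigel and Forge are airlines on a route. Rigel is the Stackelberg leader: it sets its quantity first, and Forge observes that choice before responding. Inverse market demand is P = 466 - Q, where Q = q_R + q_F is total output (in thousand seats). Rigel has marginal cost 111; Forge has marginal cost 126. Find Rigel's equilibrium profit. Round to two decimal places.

Solve by backward induction. Given q_R, the follower Forge maximises π_F = (466 - q_R - q_F)q_F - 126q_F.
Follower FOC: 340 - q_R - 2q_F = 0, so q_F(q_R) = (340 - q_R)/2.
Rigel substitutes q_F(q_R) into its own profit: π_R = q_R(466 - q_R - (340 - q_R)/2) - 111q_R = (296 - (1/2)q_R)q_R - 111q_R.
Maximising: ∂π_R/∂q_R = 185 - q_R = 0, giving q_R = 185.
Then q_F = (340 - 185)/2 = 155/2.
Price P = 466 - 525/2 = 407/2.
Rigel's profit: (407/2 - 111)·185 = 17112.5000.

17112.50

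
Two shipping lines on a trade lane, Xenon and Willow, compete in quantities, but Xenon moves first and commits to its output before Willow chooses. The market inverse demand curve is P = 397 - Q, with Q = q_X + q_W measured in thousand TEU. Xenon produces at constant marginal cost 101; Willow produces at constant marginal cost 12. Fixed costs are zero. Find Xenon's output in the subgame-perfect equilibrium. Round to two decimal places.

Solve by backward induction. Given q_X, the follower Willow maximises π_W = (397 - q_X - q_W)q_W - 12q_W.
Follower FOC: 385 - q_X - 2q_W = 0, so q_W(q_X) = (385 - q_X)/2.
The leader anticipates this reaction. Substituting into P = 397 - Q gives P = 409/2 - (1/2)q_X, so π_X = (409/2 - (1/2)q_X)q_X - 101q_X.
Maximising: ∂π_X/∂q_X = 207/2 - q_X = 0, giving q_X = 207/2.
Then q_W = (385 - 207/2)/2 = 563/4.

103.50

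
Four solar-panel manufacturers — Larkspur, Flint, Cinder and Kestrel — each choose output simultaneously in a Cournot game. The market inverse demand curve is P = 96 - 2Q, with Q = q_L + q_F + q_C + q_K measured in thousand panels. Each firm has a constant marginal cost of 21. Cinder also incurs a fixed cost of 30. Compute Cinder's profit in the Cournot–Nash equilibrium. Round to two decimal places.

82.50

Each firm earns π_i = (96 - 2Q)q_i - 21q_i.
Setting ∂π_i/∂q_i = 0 with rivals' quantities fixed: 75 - 4q_i - 2·Σ_{j≠i} q_j = 0.
With identical firms every q_j equals q_i, so Σ_{j≠i} q_j = 3q_i and 75 = 10q_i, giving q_i = 15/2.
Price P = 96 - 2·30 = 36.
Cinder's profit: (36 - 21)·(15/2) - 30 = 165/2.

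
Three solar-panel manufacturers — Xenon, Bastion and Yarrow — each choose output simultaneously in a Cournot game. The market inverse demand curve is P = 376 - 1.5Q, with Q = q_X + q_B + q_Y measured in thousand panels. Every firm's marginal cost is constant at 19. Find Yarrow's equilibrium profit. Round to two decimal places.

5310.38

Each firm earns π_i = (376 - 1.5Q)q_i - 19q_i.
First-order condition (treating rivals' output as given): 357 - 3q_i - (3/2)·Σ_{j≠i} q_j = 0.
With identical firms every q_j equals q_i, so Σ_{j≠i} q_j = 2q_i and 357 = 6q_i, giving q_i = 119/2.
Price P = 376 - (3/2)·(357/2) = 433/4.
Yarrow's profit: (433/4 - 19)·(119/2) = 5310.3750.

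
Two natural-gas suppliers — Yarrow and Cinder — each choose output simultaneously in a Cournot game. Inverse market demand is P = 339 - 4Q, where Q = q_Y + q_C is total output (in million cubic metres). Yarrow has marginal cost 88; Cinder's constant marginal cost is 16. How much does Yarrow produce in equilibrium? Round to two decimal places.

Yarrow's profit: π_Y = (339 - 4Q)q_Y - (88q_Y). Setting ∂π_Y/∂q_Y = 0: 251 - 8q_Y - 4(q_C) = 0.
Cinder's first-order condition: 323 - 8q_C - 4(q_Y) = 0.
Best responses: q_Y = (251 - 4q_C)/8, q_C = (323 - 4q_Y)/8.
Solving the pair: q_Y = 179/12, q_C = 395/12.

14.92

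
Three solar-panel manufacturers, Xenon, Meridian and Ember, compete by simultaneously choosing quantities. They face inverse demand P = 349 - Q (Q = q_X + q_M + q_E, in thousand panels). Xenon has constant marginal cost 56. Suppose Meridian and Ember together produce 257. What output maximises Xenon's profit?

18

With rivals' combined output fixed at 257, Xenon's profit is π_X = (349 - 257 - q_X)q_X - (56q_X) = (92 - q_X)q_X - (56q_X).
∂π_X/∂q_X = 36 - 2q_X = 0, so q_X = 18.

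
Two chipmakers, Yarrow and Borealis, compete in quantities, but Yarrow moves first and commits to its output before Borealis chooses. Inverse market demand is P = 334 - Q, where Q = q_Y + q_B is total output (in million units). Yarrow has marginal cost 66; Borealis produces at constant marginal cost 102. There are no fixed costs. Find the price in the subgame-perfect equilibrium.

142

The follower Borealis best-responds to any q_Y: π_B = (334 - Q)q_B - 102q_B.
Follower FOC: 232 - q_Y - 2q_B = 0, so q_B(q_Y) = (232 - q_Y)/2.
The leader anticipates this reaction. Substituting into P = 334 - Q gives P = 218 - (1/2)q_Y, so π_Y = (218 - (1/2)q_Y)q_Y - 66q_Y.
The leader's first-order condition 152 - q_Y = 0 yields q_Y = 152.
Then q_B = (232 - 152)/2 = 40.
Total output Q = 192, so price P = 334 - 192 = 142.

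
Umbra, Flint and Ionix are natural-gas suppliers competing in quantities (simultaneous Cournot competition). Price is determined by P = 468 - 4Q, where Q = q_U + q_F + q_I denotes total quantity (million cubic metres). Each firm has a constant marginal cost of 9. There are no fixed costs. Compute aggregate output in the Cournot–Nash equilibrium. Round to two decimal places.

86.06

Each firm earns π_i = (468 - 4Q)q_i - 9q_i.
First-order condition (treating rivals' output as given): 459 - 8q_i - 4·Σ_{j≠i} q_j = 0.
By symmetry each firm produces the same amount; substituting Σ_{j≠i} q_j = 2q_i yields q_i = 459/16.
Total output Q = 459/16 + 459/16 + 459/16 = 1377/16.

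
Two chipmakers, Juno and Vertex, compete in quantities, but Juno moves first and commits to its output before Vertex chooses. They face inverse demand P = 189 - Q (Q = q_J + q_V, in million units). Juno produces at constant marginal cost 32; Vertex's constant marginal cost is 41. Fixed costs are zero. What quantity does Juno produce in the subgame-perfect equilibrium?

The follower Vertex best-responds to any q_J: π_V = (189 - Q)q_V - 41q_V.
∂π_V/∂q_V = 148 - q_J - 2q_V = 0 gives the reaction function q_V = (148 - q_J)/2.
The leader anticipates this reaction. Substituting into P = 189 - Q gives P = 115 - (1/2)q_J, so π_J = (115 - (1/2)q_J)q_J - 32q_J.
Leader FOC: 83 - q_J = 0, so q_J = 83.
Then q_V = (148 - 83)/2 = 65/2.

83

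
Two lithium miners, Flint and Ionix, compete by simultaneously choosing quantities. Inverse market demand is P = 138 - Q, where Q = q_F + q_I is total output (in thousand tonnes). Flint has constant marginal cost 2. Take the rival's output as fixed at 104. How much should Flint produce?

16

With the rival's output fixed at 104, Flint's profit is π_F = (138 - 104 - q_F)q_F - (2q_F) = (34 - q_F)q_F - (2q_F).
∂π_F/∂q_F = 32 - 2q_F = 0, so q_F = 16.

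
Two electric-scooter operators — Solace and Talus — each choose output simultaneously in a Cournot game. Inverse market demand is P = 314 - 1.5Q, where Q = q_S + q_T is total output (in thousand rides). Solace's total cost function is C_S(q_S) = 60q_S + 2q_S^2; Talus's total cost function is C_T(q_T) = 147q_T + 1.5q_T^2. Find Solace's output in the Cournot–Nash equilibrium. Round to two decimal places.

32.04

Solace's profit: π_S = (314 - 1.5Q)q_S - (60q_S + 2q_S²). Setting ∂π_S/∂q_S = 0: 254 - 7q_S - (3/2)(q_T) = 0.
Talus's profit: π_T = (314 - 1.5Q)q_T - (147q_T + (3/2)q_T²). Setting ∂π_T/∂q_T = 0: 167 - 6q_T - (3/2)(q_S) = 0.
Best responses: q_S = (254 - (3/2)q_T)/7, q_T = (167 - (3/2)q_S)/6.
Solving the pair: q_S = 1698/53, q_T = 19.8239.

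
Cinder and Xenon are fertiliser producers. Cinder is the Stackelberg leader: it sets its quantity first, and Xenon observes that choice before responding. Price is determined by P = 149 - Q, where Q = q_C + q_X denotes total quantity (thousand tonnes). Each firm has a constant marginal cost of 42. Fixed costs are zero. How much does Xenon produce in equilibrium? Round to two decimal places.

26.75

The follower Xenon best-responds to any q_C: π_X = (149 - Q)q_X - 42q_X.
∂π_X/∂q_X = 107 - q_C - 2q_X = 0 gives the reaction function q_X = (107 - q_C)/2.
The leader anticipates this reaction. Substituting into P = 149 - Q gives P = 191/2 - (1/2)q_C, so π_C = (191/2 - (1/2)q_C)q_C - 42q_C.
Maximising: ∂π_C/∂q_C = 107/2 - q_C = 0, giving q_C = 107/2.
Then q_X = (107 - 107/2)/2 = 107/4.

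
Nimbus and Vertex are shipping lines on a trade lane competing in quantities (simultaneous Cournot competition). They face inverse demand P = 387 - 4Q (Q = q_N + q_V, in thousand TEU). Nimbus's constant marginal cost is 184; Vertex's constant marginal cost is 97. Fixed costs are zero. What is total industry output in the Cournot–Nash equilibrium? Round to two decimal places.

41.08

Nimbus's profit: π_N = (387 - 4Q)q_N - (184q_N). Setting ∂π_N/∂q_N = 0: 203 - 8q_N - 4(q_V) = 0.
Vertex's profit: π_V = (387 - 4Q)q_V - (97q_V). Setting ∂π_V/∂q_V = 0: 290 - 8q_V - 4(q_N) = 0.
So q_N = (203 - 4q_V)/8 and q_V = (290 - 4q_N)/8.
Solving the pair: q_N = 29/3, q_V = 377/12.
Total output Q = 29/3 + 377/12 = 493/12.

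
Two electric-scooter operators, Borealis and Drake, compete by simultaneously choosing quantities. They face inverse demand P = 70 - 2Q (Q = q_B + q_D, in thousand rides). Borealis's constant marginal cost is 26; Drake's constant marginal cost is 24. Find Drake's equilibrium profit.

128

Borealis's profit: π_B = (70 - 2Q)q_B - (26q_B). Setting ∂π_B/∂q_B = 0: 44 - 4q_B - 2(q_D) = 0.
Drake's profit: π_D = (70 - 2Q)q_D - (24q_D). Setting ∂π_D/∂q_D = 0: 46 - 4q_D - 2(q_B) = 0.
Rearranging gives the reaction functions q_B = (44 - 2q_D)/4 and q_D = (46 - 2q_B)/4.
Substituting one into the other gives q_B = 7 and q_D = 8.
Price P = 70 - 2·15 = 40.
Drake's profit: (40 - 24)·8 = 128.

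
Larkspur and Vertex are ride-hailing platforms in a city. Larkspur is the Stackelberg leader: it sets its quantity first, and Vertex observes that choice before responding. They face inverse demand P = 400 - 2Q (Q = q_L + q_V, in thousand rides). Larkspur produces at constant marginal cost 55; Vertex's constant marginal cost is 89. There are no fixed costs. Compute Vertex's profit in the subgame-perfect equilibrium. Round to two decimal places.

Solve by backward induction. Given q_L, the follower Vertex maximises π_V = (400 - 2q_L - 2q_V)q_V - 89q_V.
Follower FOC: 311 - 2q_L - 4q_V = 0, so q_V(q_L) = (311 - 2q_L)/4.
The leader anticipates this reaction. Substituting into P = 400 - 2Q gives P = 489/2 - q_L, so π_L = (489/2 - q_L)q_L - 55q_L.
Leader FOC: 379/2 - 2q_L = 0, so q_L = 379/4.
Then q_V = (311 - 2·(379/4))/4 = 243/8.
Price P = 400 - 2·(1001/8) = 599/4.
Vertex's profit: (599/4 - 89)·(243/8) = 1845.2813.

1845.28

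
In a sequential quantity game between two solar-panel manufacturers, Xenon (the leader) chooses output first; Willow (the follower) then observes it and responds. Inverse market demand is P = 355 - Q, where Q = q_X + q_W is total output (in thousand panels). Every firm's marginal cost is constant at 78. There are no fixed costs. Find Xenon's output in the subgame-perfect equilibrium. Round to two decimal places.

138.50

The follower Willow best-responds to any q_X: π_W = (355 - Q)q_W - 78q_W.
∂π_W/∂q_W = 277 - q_X - 2q_W = 0 gives the reaction function q_W = (277 - q_X)/2.
The leader anticipates this reaction. Substituting into P = 355 - Q gives P = 433/2 - (1/2)q_X, so π_X = (433/2 - (1/2)q_X)q_X - 78q_X.
The leader's first-order condition 277/2 - q_X = 0 yields q_X = 277/2.
Then q_W = (277 - 277/2)/2 = 277/4.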